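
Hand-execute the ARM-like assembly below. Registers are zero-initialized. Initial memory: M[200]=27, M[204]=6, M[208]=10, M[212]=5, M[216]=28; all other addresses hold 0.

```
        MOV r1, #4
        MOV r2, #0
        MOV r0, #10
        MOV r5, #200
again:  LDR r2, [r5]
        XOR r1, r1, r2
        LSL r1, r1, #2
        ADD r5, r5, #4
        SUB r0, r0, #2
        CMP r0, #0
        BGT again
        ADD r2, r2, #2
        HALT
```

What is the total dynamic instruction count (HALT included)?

41

r1=4
r2=0
r0=10
r5=200
r2=M[200]=27
r1=4^27=31
r1=31<<2=124
r5=200+4=204
r0=10-2=8
CMP r0, #0  (cmp 8,0)
BGT again: taken
r2=M[204]=6
r1=124^6=122
r1=122<<2=488
r5=204+4=208
r0=8-2=6
CMP r0, #0  (cmp 6,0)
BGT again: taken
r2=M[208]=10
r1=488^10=482
r1=482<<2=1928
r5=208+4=212
r0=6-2=4
CMP r0, #0  (cmp 4,0)
BGT again: taken
r2=M[212]=5
r1=1928^5=1933
r1=1933<<2=7732
r5=212+4=216
r0=4-2=2
CMP r0, #0  (cmp 2,0)
BGT again: taken
r2=M[216]=28
r1=7732^28=7720
r1=7720<<2=30880
r5=216+4=220
r0=2-2=0
CMP r0, #0  (cmp 0,0)
BGT again: not taken
r2=28+2=30
halt.
Total executed instructions: 41.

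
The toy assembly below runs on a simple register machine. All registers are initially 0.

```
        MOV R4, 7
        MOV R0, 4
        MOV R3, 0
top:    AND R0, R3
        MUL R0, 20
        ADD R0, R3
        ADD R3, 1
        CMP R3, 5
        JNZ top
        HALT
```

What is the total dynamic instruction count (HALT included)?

34

R4=7
R0=4
R3=0
R0=4&0=0
R0=0*20=0
R0=0+0=0
R3=0+1=1
CMP R3, 5  (cmp 1,5)
JNZ top: taken
R0=0&1=0
R0=0*20=0
R0=0+1=1
R3=1+1=2
CMP R3, 5  (cmp 2,5)
JNZ top: taken
R0=1&2=0
R0=0*20=0
R0=0+2=2
R3=2+1=3
CMP R3, 5  (cmp 3,5)
JNZ top: taken
R0=2&3=2
R0=2*20=40
R0=40+3=43
R3=3+1=4
CMP R3, 5  (cmp 4,5)
JNZ top: taken
R0=43&4=0
R0=0*20=0
R0=0+4=4
R3=4+1=5
CMP R3, 5  (cmp 5,5)
JNZ top: not taken
halt.
Total executed instructions: 34.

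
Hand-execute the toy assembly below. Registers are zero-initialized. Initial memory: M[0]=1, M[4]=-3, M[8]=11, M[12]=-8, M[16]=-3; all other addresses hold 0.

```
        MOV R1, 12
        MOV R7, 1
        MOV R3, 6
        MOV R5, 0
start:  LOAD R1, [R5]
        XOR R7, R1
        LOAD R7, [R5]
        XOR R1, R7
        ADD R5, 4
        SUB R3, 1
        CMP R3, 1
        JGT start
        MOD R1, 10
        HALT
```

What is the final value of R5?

after MOV R1, 12: R1=12
after MOV R7, 1: R7=1
after MOV R3, 6: R3=6
after MOV R5, 0: R5=0
after LOAD R1, [R5]: R1=M[0]=1
after XOR R7, R1: R7=1^1=0
after LOAD R7, [R5]: R7=M[0]=1
after XOR R1, R7: R1=1^1=0
after ADD R5, 4: R5=0+4=4
after SUB R3, 1: R3=6-1=5
CMP R3, 1  (cmp 5,1)
JGT start: taken
after LOAD R1, [R5]: R1=M[4]=-3
after XOR R7, R1: R7=1^(-3)=-4
after LOAD R7, [R5]: R7=M[4]=-3
after XOR R1, R7: R1=(-3)^(-3)=0
after ADD R5, 4: R5=4+4=8
after SUB R3, 1: R3=5-1=4
CMP R3, 1  (cmp 4,1)
JGT start: taken
after LOAD R1, [R5]: R1=M[8]=11
after XOR R7, R1: R7=(-3)^11=-10
after LOAD R7, [R5]: R7=M[8]=11
after XOR R1, R7: R1=11^11=0
after ADD R5, 4: R5=8+4=12
after SUB R3, 1: R3=4-1=3
CMP R3, 1  (cmp 3,1)
JGT start: taken
after LOAD R1, [R5]: R1=M[12]=-8
after XOR R7, R1: R7=11^(-8)=-13
after LOAD R7, [R5]: R7=M[12]=-8
after XOR R1, R7: R1=(-8)^(-8)=0
after ADD R5, 4: R5=12+4=16
after SUB R3, 1: R3=3-1=2
CMP R3, 1  (cmp 2,1)
JGT start: taken
after LOAD R1, [R5]: R1=M[16]=-3
after XOR R7, R1: R7=(-8)^(-3)=5
after LOAD R7, [R5]: R7=M[16]=-3
after XOR R1, R7: R1=(-3)^(-3)=0
after ADD R5, 4: R5=16+4=20
after SUB R3, 1: R3=2-1=1
CMP R3, 1  (cmp 1,1)
JGT start: not taken
after MOD R1, 10: R1=0%10=0
halt.

20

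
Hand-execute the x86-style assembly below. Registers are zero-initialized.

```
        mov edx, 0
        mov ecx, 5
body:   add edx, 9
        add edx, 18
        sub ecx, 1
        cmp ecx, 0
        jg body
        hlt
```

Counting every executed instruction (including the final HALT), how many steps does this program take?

28

mov edx, 0 → edx=0
mov ecx, 5 → ecx=5
add edx, 9 → edx=0+9=9
add edx, 18 → edx=9+18=27
sub ecx, 1 → ecx=5-1=4
cmp ecx, 0  (cmp 4,0)
jg body: taken
add edx, 9 → edx=27+9=36
add edx, 18 → edx=36+18=54
sub ecx, 1 → ecx=4-1=3
cmp ecx, 0  (cmp 3,0)
jg body: taken
add edx, 9 → edx=54+9=63
add edx, 18 → edx=63+18=81
sub ecx, 1 → ecx=3-1=2
cmp ecx, 0  (cmp 2,0)
jg body: taken
add edx, 9 → edx=81+9=90
add edx, 18 → edx=90+18=108
sub ecx, 1 → ecx=2-1=1
cmp ecx, 0  (cmp 1,0)
jg body: taken
add edx, 9 → edx=108+9=117
add edx, 18 → edx=117+18=135
sub ecx, 1 → ecx=1-1=0
cmp ecx, 0  (cmp 0,0)
jg body: not taken
halt.
Total executed instructions: 28.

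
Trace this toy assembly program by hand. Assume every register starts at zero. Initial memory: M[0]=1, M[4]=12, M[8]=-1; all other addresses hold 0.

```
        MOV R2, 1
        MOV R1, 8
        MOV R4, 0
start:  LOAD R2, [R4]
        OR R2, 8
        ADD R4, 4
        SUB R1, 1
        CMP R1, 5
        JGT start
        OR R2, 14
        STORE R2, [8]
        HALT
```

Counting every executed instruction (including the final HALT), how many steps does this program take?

24

after MOV R2, 1: R2=1
after MOV R1, 8: R1=8
after MOV R4, 0: R4=0
after LOAD R2, [R4]: R2=M[0]=1
after OR R2, 8: R2=1|8=9
after ADD R4, 4: R4=0+4=4
after SUB R1, 1: R1=8-1=7
CMP R1, 5  (cmp 7,5)
JGT start: taken
after LOAD R2, [R4]: R2=M[4]=12
after OR R2, 8: R2=12|8=12
after ADD R4, 4: R4=4+4=8
after SUB R1, 1: R1=7-1=6
CMP R1, 5  (cmp 6,5)
JGT start: taken
after LOAD R2, [R4]: R2=M[8]=-1
after OR R2, 8: R2=(-1)|8=-1
after ADD R4, 4: R4=8+4=12
after SUB R1, 1: R1=6-1=5
CMP R1, 5  (cmp 5,5)
JGT start: not taken
after OR R2, 14: R2=(-1)|14=-1
STORE R2, [8] → M[8]=-1
halt.
Total executed instructions: 24.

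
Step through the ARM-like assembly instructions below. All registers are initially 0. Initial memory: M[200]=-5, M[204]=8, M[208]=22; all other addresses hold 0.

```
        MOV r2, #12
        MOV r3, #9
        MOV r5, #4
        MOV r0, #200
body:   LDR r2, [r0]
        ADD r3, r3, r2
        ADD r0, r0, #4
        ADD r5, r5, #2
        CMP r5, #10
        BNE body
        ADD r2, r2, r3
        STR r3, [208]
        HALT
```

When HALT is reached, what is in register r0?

212

MOV r2, #12 → r2=12
MOV r3, #9 → r3=9
MOV r5, #4 → r5=4
MOV r0, #200 → r0=200
LDR r2, [r0] → r2=M[200]=-5
ADD r3, r3, r2 → r3=9+(-5)=4
ADD r0, r0, #4 → r0=200+4=204
ADD r5, r5, #2 → r5=4+2=6
CMP r5, #10  (cmp 6,10)
BNE body: taken
LDR r2, [r0] → r2=M[204]=8
ADD r3, r3, r2 → r3=4+8=12
ADD r0, r0, #4 → r0=204+4=208
ADD r5, r5, #2 → r5=6+2=8
CMP r5, #10  (cmp 8,10)
BNE body: taken
LDR r2, [r0] → r2=M[208]=22
ADD r3, r3, r2 → r3=12+22=34
ADD r0, r0, #4 → r0=208+4=212
ADD r5, r5, #2 → r5=8+2=10
CMP r5, #10  (cmp 10,10)
BNE body: not taken
ADD r2, r2, r3 → r2=22+34=56
STR r3, [208] → M[208]=34
halt.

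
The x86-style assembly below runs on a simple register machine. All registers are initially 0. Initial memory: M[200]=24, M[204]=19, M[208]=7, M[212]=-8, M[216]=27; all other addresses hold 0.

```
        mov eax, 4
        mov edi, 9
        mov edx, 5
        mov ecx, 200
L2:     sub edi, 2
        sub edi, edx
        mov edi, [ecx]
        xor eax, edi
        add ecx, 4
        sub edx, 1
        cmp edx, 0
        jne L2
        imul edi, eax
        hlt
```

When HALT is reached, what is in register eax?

-21

eax=4
edi=9
edx=5
ecx=200
edi=9-2=7
edi=7-5=2
edi=M[200]=24
eax=4^24=28
ecx=200+4=204
edx=5-1=4
cmp edx, 0  (cmp 4,0)
jne L2: taken
edi=24-2=22
edi=22-4=18
edi=M[204]=19
eax=28^19=15
ecx=204+4=208
edx=4-1=3
cmp edx, 0  (cmp 3,0)
jne L2: taken
edi=19-2=17
edi=17-3=14
edi=M[208]=7
eax=15^7=8
ecx=208+4=212
edx=3-1=2
cmp edx, 0  (cmp 2,0)
jne L2: taken
edi=7-2=5
edi=5-2=3
edi=M[212]=-8
eax=8^(-8)=-16
ecx=212+4=216
edx=2-1=1
cmp edx, 0  (cmp 1,0)
jne L2: taken
edi=(-8)-2=-10
edi=(-10)-1=-11
edi=M[216]=27
eax=(-16)^27=-21
ecx=216+4=220
edx=1-1=0
cmp edx, 0  (cmp 0,0)
jne L2: not taken
edi=27*(-21)=-567
halt.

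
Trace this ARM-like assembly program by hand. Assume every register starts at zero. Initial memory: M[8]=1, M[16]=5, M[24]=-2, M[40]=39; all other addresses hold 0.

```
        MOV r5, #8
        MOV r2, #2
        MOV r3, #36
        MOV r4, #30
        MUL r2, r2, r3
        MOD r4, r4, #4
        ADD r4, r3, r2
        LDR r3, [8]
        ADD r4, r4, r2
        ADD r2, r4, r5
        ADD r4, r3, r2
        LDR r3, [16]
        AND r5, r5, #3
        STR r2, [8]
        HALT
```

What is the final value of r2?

188

MOV r5, #8 → r5=8
MOV r2, #2 → r2=2
MOV r3, #36 → r3=36
MOV r4, #30 → r4=30
MUL r2, r2, r3 → r2=2*36=72
MOD r4, r4, #4 → r4=30%4=2
ADD r4, r3, r2 → r4=36+72=108
LDR r3, [8] → r3=M[8]=1
ADD r4, r4, r2 → r4=108+72=180
ADD r2, r4, r5 → r2=180+8=188
ADD r4, r3, r2 → r4=1+188=189
LDR r3, [16] → r3=M[16]=5
AND r5, r5, #3 → r5=8&3=0
STR r2, [8] → M[8]=188
halt.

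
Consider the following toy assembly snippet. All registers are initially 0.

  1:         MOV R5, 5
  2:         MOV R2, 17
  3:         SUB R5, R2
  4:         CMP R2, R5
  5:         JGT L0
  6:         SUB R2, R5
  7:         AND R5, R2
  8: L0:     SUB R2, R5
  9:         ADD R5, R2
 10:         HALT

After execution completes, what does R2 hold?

MOV R5, 5 → R5=5
MOV R2, 17 → R2=17
SUB R5, R2 → R5=5-17=-12
CMP R2, R5  (cmp 17,-12)
JGT L0: taken
SUB R2, R5 → R2=17-(-12)=29
ADD R5, R2 → R5=(-12)+29=17
halt.

29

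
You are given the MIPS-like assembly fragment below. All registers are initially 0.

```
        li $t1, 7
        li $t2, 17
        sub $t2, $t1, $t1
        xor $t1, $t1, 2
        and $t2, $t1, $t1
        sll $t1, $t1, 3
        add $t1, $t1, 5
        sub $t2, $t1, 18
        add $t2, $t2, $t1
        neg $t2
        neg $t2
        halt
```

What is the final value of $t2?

$t1=7
$t2=17
$t2=7-7=0
$t1=7^2=5
$t2=5&5=5
$t1=5<<3=40
$t1=40+5=45
$t2=45-18=27
$t2=27+45=72
$t2=-(72)=-72
$t2=-(-72)=72
halt.

72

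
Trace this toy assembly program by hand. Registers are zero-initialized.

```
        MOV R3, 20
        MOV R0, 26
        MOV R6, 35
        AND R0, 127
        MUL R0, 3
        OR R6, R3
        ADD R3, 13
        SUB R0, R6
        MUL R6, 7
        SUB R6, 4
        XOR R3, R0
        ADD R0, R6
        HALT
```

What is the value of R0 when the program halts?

R3=20
R0=26
R6=35
R0=26&127=26
R0=26*3=78
R6=35|20=55
R3=20+13=33
R0=78-55=23
R6=55*7=385
R6=385-4=381
R3=33^23=54
R0=23+381=404
halt.

404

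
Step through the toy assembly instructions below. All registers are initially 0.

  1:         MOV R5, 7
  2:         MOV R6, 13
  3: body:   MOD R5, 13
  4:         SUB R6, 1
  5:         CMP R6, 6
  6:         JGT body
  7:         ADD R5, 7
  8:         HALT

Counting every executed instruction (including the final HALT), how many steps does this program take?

32

MOV R5, 7 → R5=7
MOV R6, 13 → R6=13
MOD R5, 13 → R5=7%13=7
SUB R6, 1 → R6=13-1=12
CMP R6, 6  (cmp 12,6)
JGT body: taken
MOD R5, 13 → R5=7%13=7
SUB R6, 1 → R6=12-1=11
CMP R6, 6  (cmp 11,6)
JGT body: taken
MOD R5, 13 → R5=7%13=7
SUB R6, 1 → R6=11-1=10
CMP R6, 6  (cmp 10,6)
JGT body: taken
MOD R5, 13 → R5=7%13=7
SUB R6, 1 → R6=10-1=9
CMP R6, 6  (cmp 9,6)
JGT body: taken
MOD R5, 13 → R5=7%13=7
SUB R6, 1 → R6=9-1=8
CMP R6, 6  (cmp 8,6)
JGT body: taken
MOD R5, 13 → R5=7%13=7
SUB R6, 1 → R6=8-1=7
CMP R6, 6  (cmp 7,6)
JGT body: taken
MOD R5, 13 → R5=7%13=7
SUB R6, 1 → R6=7-1=6
CMP R6, 6  (cmp 6,6)
JGT body: not taken
ADD R5, 7 → R5=7+7=14
halt.
Total executed instructions: 32.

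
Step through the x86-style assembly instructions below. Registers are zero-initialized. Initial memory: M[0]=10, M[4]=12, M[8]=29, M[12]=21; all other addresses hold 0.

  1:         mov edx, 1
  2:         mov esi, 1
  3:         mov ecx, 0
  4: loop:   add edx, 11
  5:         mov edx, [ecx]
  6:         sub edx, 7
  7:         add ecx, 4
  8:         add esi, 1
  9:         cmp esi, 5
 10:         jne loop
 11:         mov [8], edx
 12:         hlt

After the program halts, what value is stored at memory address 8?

14

after mov edx, 1: edx=1
after mov esi, 1: esi=1
after mov ecx, 0: ecx=0
after add edx, 11: edx=1+11=12
after mov edx, [ecx]: edx=M[0]=10
after sub edx, 7: edx=10-7=3
after add ecx, 4: ecx=0+4=4
after add esi, 1: esi=1+1=2
cmp esi, 5  (cmp 2,5)
jne loop: taken
after add edx, 11: edx=3+11=14
after mov edx, [ecx]: edx=M[4]=12
after sub edx, 7: edx=12-7=5
after add ecx, 4: ecx=4+4=8
after add esi, 1: esi=2+1=3
cmp esi, 5  (cmp 3,5)
jne loop: taken
after add edx, 11: edx=5+11=16
after mov edx, [ecx]: edx=M[8]=29
after sub edx, 7: edx=29-7=22
after add ecx, 4: ecx=8+4=12
after add esi, 1: esi=3+1=4
cmp esi, 5  (cmp 4,5)
jne loop: taken
after add edx, 11: edx=22+11=33
after mov edx, [ecx]: edx=M[12]=21
after sub edx, 7: edx=21-7=14
after add ecx, 4: ecx=12+4=16
after add esi, 1: esi=4+1=5
cmp esi, 5  (cmp 5,5)
jne loop: not taken
mov [8], edx → M[8]=14
halt.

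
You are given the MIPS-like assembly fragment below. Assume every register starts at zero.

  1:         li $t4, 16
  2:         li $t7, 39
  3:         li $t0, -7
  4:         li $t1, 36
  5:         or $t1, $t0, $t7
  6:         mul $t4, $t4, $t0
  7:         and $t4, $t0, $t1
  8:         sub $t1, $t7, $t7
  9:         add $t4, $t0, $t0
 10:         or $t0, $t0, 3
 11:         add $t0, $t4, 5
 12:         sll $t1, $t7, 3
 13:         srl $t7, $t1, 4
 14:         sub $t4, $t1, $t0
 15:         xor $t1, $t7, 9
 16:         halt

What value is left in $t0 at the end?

-9

li $t4, 16 → $t4=16
li $t7, 39 → $t7=39
li $t0, -7 → $t0=-7
li $t1, 36 → $t1=36
or $t1, $t0, $t7 → $t1=(-7)|39=-1
mul $t4, $t4, $t0 → $t4=16*(-7)=-112
and $t4, $t0, $t1 → $t4=(-7)&(-1)=-7
sub $t1, $t7, $t7 → $t1=39-39=0
add $t4, $t0, $t0 → $t4=(-7)+(-7)=-14
or $t0, $t0, 3 → $t0=(-7)|3=-5
add $t0, $t4, 5 → $t0=(-14)+5=-9
sll $t1, $t7, 3 → $t1=39<<3=312
srl $t7, $t1, 4 → $t7=312>>4=19
sub $t4, $t1, $t0 → $t4=312-(-9)=321
xor $t1, $t7, 9 → $t1=19^9=26
halt.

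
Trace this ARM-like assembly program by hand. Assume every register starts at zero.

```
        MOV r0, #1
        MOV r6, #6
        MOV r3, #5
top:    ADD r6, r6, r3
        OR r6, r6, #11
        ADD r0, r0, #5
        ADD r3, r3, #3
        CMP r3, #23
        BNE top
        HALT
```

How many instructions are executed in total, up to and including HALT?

r0=1
r6=6
r3=5
r6=6+5=11
r6=11|11=11
r0=1+5=6
r3=5+3=8
CMP r3, #23  (cmp 8,23)
BNE top: taken
r6=11+8=19
r6=19|11=27
r0=6+5=11
r3=8+3=11
CMP r3, #23  (cmp 11,23)
BNE top: taken
r6=27+11=38
r6=38|11=47
r0=11+5=16
r3=11+3=14
CMP r3, #23  (cmp 14,23)
BNE top: taken
r6=47+14=61
r6=61|11=63
r0=16+5=21
r3=14+3=17
CMP r3, #23  (cmp 17,23)
BNE top: taken
r6=63+17=80
r6=80|11=91
r0=21+5=26
r3=17+3=20
CMP r3, #23  (cmp 20,23)
BNE top: taken
r6=91+20=111
r6=111|11=111
r0=26+5=31
r3=20+3=23
CMP r3, #23  (cmp 23,23)
BNE top: not taken
halt.
Total executed instructions: 40.

40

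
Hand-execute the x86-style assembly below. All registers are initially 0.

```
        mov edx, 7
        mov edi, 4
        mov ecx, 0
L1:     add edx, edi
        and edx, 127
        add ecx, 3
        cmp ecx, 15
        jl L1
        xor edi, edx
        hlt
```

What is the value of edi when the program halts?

31

mov edx, 7 → edx=7
mov edi, 4 → edi=4
mov ecx, 0 → ecx=0
add edx, edi → edx=7+4=11
and edx, 127 → edx=11&127=11
add ecx, 3 → ecx=0+3=3
cmp ecx, 15  (cmp 3,15)
jl L1: taken
add edx, edi → edx=11+4=15
and edx, 127 → edx=15&127=15
add ecx, 3 → ecx=3+3=6
cmp ecx, 15  (cmp 6,15)
jl L1: taken
add edx, edi → edx=15+4=19
and edx, 127 → edx=19&127=19
add ecx, 3 → ecx=6+3=9
cmp ecx, 15  (cmp 9,15)
jl L1: taken
add edx, edi → edx=19+4=23
and edx, 127 → edx=23&127=23
add ecx, 3 → ecx=9+3=12
cmp ecx, 15  (cmp 12,15)
jl L1: taken
add edx, edi → edx=23+4=27
and edx, 127 → edx=27&127=27
add ecx, 3 → ecx=12+3=15
cmp ecx, 15  (cmp 15,15)
jl L1: not taken
xor edi, edx → edi=4^27=31
halt.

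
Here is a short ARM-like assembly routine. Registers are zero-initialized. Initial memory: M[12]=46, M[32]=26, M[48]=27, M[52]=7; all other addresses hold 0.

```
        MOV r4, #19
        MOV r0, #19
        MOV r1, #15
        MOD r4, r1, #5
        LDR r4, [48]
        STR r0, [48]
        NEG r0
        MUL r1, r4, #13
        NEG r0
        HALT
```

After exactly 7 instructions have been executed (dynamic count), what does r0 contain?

-19

after MOV r4, #19: r4=19
after MOV r0, #19: r0=19
after MOV r1, #15: r1=15
after MOD r4, r1, #5: r4=15%5=0
after LDR r4, [48]: r4=M[48]=27
STR r0, [48] → M[48]=19
after NEG r0: r0=-(19)=-19
After step 7: r0 = -19.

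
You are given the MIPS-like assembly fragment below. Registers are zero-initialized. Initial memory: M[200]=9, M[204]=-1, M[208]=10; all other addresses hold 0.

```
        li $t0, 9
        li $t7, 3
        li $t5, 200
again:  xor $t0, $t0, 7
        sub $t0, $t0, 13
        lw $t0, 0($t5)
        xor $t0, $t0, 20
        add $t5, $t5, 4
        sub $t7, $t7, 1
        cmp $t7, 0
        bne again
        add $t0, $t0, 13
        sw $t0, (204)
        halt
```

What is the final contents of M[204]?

after li $t0, 9: $t0=9
after li $t7, 3: $t7=3
after li $t5, 200: $t5=200
after xor $t0, $t0, 7: $t0=9^7=14
after sub $t0, $t0, 13: $t0=14-13=1
after lw $t0, 0($t5): $t0=M[200]=9
after xor $t0, $t0, 20: $t0=9^20=29
after add $t5, $t5, 4: $t5=200+4=204
after sub $t7, $t7, 1: $t7=3-1=2
cmp $t7, 0  (cmp 2,0)
bne again: taken
after xor $t0, $t0, 7: $t0=29^7=26
after sub $t0, $t0, 13: $t0=26-13=13
after lw $t0, 0($t5): $t0=M[204]=-1
after xor $t0, $t0, 20: $t0=(-1)^20=-21
after add $t5, $t5, 4: $t5=204+4=208
after sub $t7, $t7, 1: $t7=2-1=1
cmp $t7, 0  (cmp 1,0)
bne again: taken
after xor $t0, $t0, 7: $t0=(-21)^7=-20
after sub $t0, $t0, 13: $t0=(-20)-13=-33
after lw $t0, 0($t5): $t0=M[208]=10
after xor $t0, $t0, 20: $t0=10^20=30
after add $t5, $t5, 4: $t5=208+4=212
after sub $t7, $t7, 1: $t7=1-1=0
cmp $t7, 0  (cmp 0,0)
bne again: not taken
after add $t0, $t0, 13: $t0=30+13=43
sw $t0, (204) → M[204]=43
halt.

43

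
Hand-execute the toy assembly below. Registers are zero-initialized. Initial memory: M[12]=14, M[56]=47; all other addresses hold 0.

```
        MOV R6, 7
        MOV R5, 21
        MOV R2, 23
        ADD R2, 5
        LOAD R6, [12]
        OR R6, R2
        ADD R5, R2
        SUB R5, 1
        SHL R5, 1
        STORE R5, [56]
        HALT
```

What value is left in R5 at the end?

96

after MOV R6, 7: R6=7
after MOV R5, 21: R5=21
after MOV R2, 23: R2=23
after ADD R2, 5: R2=23+5=28
after LOAD R6, [12]: R6=M[12]=14
after OR R6, R2: R6=14|28=30
after ADD R5, R2: R5=21+28=49
after SUB R5, 1: R5=49-1=48
after SHL R5, 1: R5=48<<1=96
STORE R5, [56] → M[56]=96
halt.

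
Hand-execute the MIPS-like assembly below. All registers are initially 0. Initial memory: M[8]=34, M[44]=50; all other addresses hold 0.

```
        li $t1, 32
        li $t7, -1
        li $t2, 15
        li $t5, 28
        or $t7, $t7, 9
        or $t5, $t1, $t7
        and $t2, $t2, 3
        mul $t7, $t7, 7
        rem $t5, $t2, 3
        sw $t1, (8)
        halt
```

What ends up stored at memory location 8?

32

li $t1, 32 → $t1=32
li $t7, -1 → $t7=-1
li $t2, 15 → $t2=15
li $t5, 28 → $t5=28
or $t7, $t7, 9 → $t7=(-1)|9=-1
or $t5, $t1, $t7 → $t5=32|(-1)=-1
and $t2, $t2, 3 → $t2=15&3=3
mul $t7, $t7, 7 → $t7=(-1)*7=-7
rem $t5, $t2, 3 → $t5=3%3=0
sw $t1, (8) → M[8]=32
halt.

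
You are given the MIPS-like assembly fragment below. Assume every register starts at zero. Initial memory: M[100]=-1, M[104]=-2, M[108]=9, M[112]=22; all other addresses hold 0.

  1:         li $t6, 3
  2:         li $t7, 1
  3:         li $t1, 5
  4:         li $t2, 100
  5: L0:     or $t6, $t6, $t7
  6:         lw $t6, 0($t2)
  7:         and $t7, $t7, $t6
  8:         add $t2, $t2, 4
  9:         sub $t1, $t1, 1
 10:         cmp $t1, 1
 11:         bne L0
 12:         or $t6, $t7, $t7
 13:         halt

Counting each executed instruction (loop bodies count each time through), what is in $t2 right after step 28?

112

li $t6, 3 → $t6=3
li $t7, 1 → $t7=1
li $t1, 5 → $t1=5
li $t2, 100 → $t2=100
or $t6, $t6, $t7 → $t6=3|1=3
lw $t6, 0($t2) → $t6=M[100]=-1
and $t7, $t7, $t6 → $t7=1&(-1)=1
add $t2, $t2, 4 → $t2=100+4=104
sub $t1, $t1, 1 → $t1=5-1=4
cmp $t1, 1  (cmp 4,1)
bne L0: taken
or $t6, $t6, $t7 → $t6=(-1)|1=-1
lw $t6, 0($t2) → $t6=M[104]=-2
and $t7, $t7, $t6 → $t7=1&(-2)=0
add $t2, $t2, 4 → $t2=104+4=108
sub $t1, $t1, 1 → $t1=4-1=3
cmp $t1, 1  (cmp 3,1)
bne L0: taken
or $t6, $t6, $t7 → $t6=(-2)|0=-2
lw $t6, 0($t2) → $t6=M[108]=9
and $t7, $t7, $t6 → $t7=0&9=0
add $t2, $t2, 4 → $t2=108+4=112
sub $t1, $t1, 1 → $t1=3-1=2
cmp $t1, 1  (cmp 2,1)
bne L0: taken
or $t6, $t6, $t7 → $t6=9|0=9
lw $t6, 0($t2) → $t6=M[112]=22
and $t7, $t7, $t6 → $t7=0&22=0
After step 28: $t2 = 112.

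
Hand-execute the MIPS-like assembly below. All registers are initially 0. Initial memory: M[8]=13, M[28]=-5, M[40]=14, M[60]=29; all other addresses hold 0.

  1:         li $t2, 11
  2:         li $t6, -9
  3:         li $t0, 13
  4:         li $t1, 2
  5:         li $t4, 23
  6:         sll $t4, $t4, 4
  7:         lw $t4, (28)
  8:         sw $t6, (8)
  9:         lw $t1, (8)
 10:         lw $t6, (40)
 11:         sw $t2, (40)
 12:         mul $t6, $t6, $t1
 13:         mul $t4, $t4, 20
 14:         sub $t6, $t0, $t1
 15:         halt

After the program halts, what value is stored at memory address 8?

-9

after li $t2, 11: $t2=11
after li $t6, -9: $t6=-9
after li $t0, 13: $t0=13
after li $t1, 2: $t1=2
after li $t4, 23: $t4=23
after sll $t4, $t4, 4: $t4=23<<4=368
after lw $t4, (28): $t4=M[28]=-5
sw $t6, (8) → M[8]=-9
after lw $t1, (8): $t1=M[8]=-9
after lw $t6, (40): $t6=M[40]=14
sw $t2, (40) → M[40]=11
after mul $t6, $t6, $t1: $t6=14*(-9)=-126
after mul $t4, $t4, 20: $t4=(-5)*20=-100
after sub $t6, $t0, $t1: $t6=13-(-9)=22
halt.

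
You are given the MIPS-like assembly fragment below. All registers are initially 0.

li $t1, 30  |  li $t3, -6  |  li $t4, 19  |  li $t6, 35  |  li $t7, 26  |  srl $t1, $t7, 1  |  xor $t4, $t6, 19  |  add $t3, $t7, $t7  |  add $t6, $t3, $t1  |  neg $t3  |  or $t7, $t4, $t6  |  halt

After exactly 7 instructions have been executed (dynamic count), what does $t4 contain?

48

after li $t1, 30: $t1=30
after li $t3, -6: $t3=-6
after li $t4, 19: $t4=19
after li $t6, 35: $t6=35
after li $t7, 26: $t7=26
after srl $t1, $t7, 1: $t1=26>>1=13
after xor $t4, $t6, 19: $t4=35^19=48
After step 7: $t4 = 48.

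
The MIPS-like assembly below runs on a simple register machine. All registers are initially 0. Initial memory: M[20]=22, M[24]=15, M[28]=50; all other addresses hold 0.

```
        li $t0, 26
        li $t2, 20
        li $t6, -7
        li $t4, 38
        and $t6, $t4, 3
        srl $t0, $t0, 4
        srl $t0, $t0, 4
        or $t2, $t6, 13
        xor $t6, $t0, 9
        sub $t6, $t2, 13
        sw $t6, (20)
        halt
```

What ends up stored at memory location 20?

2

after li $t0, 26: $t0=26
after li $t2, 20: $t2=20
after li $t6, -7: $t6=-7
after li $t4, 38: $t4=38
after and $t6, $t4, 3: $t6=38&3=2
after srl $t0, $t0, 4: $t0=26>>4=1
after srl $t0, $t0, 4: $t0=1>>4=0
after or $t2, $t6, 13: $t2=2|13=15
after xor $t6, $t0, 9: $t6=0^9=9
after sub $t6, $t2, 13: $t6=15-13=2
sw $t6, (20) → M[20]=2
halt.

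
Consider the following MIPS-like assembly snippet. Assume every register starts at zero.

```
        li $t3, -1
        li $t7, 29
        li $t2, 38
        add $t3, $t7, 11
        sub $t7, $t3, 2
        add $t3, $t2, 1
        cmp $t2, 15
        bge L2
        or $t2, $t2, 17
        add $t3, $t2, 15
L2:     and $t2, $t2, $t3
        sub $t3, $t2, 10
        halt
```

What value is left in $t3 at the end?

28

after li $t3, -1: $t3=-1
after li $t7, 29: $t7=29
after li $t2, 38: $t2=38
after add $t3, $t7, 11: $t3=29+11=40
after sub $t7, $t3, 2: $t7=40-2=38
after add $t3, $t2, 1: $t3=38+1=39
cmp $t2, 15  (cmp 38,15)
bge L2: taken
after and $t2, $t2, $t3: $t2=38&39=38
after sub $t3, $t2, 10: $t3=38-10=28
halt.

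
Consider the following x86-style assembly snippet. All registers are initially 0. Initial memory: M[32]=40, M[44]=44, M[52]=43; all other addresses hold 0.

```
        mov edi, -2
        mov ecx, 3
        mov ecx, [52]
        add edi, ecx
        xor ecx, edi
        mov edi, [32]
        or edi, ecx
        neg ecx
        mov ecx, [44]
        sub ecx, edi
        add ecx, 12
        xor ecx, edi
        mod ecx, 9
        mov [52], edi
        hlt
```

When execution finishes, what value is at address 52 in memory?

42

edi=-2
ecx=3
ecx=M[52]=43
edi=(-2)+43=41
ecx=43^41=2
edi=M[32]=40
edi=40|2=42
ecx=-(2)=-2
ecx=M[44]=44
ecx=44-42=2
ecx=2+12=14
ecx=14^42=36
ecx=36%9=0
mov [52], edi → M[52]=42
halt.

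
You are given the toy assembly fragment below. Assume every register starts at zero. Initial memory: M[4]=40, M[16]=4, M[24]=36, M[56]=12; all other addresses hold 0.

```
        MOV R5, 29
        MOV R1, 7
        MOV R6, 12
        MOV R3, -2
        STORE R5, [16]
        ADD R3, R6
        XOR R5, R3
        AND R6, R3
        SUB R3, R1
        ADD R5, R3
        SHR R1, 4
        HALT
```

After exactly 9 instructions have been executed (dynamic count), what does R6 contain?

8

R5=29
R1=7
R6=12
R3=-2
STORE R5, [16] → M[16]=29
R3=(-2)+12=10
R5=29^10=23
R6=12&10=8
R3=10-7=3
After step 9: R6 = 8.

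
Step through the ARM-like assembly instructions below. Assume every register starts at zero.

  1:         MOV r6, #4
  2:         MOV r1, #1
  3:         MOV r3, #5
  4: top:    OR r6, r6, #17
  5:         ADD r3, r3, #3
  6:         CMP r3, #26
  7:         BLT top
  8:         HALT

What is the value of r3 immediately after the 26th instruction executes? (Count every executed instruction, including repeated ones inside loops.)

after MOV r6, #4: r6=4
after MOV r1, #1: r1=1
after MOV r3, #5: r3=5
after OR r6, r6, #17: r6=4|17=21
after ADD r3, r3, #3: r3=5+3=8
CMP r3, #26  (cmp 8,26)
BLT top: taken
after OR r6, r6, #17: r6=21|17=21
after ADD r3, r3, #3: r3=8+3=11
CMP r3, #26  (cmp 11,26)
BLT top: taken
after OR r6, r6, #17: r6=21|17=21
after ADD r3, r3, #3: r3=11+3=14
CMP r3, #26  (cmp 14,26)
BLT top: taken
after OR r6, r6, #17: r6=21|17=21
after ADD r3, r3, #3: r3=14+3=17
CMP r3, #26  (cmp 17,26)
BLT top: taken
after OR r6, r6, #17: r6=21|17=21
after ADD r3, r3, #3: r3=17+3=20
CMP r3, #26  (cmp 20,26)
BLT top: taken
after OR r6, r6, #17: r6=21|17=21
after ADD r3, r3, #3: r3=20+3=23
CMP r3, #26  (cmp 23,26)
After step 26: r3 = 23.

23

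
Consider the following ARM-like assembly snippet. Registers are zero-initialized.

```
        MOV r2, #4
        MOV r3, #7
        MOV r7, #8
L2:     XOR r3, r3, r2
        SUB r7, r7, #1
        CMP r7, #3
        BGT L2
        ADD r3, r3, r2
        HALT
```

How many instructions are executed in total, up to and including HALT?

25

MOV r2, #4 → r2=4
MOV r3, #7 → r3=7
MOV r7, #8 → r7=8
XOR r3, r3, r2 → r3=7^4=3
SUB r7, r7, #1 → r7=8-1=7
CMP r7, #3  (cmp 7,3)
BGT L2: taken
XOR r3, r3, r2 → r3=3^4=7
SUB r7, r7, #1 → r7=7-1=6
CMP r7, #3  (cmp 6,3)
BGT L2: taken
XOR r3, r3, r2 → r3=7^4=3
SUB r7, r7, #1 → r7=6-1=5
CMP r7, #3  (cmp 5,3)
BGT L2: taken
XOR r3, r3, r2 → r3=3^4=7
SUB r7, r7, #1 → r7=5-1=4
CMP r7, #3  (cmp 4,3)
BGT L2: taken
XOR r3, r3, r2 → r3=7^4=3
SUB r7, r7, #1 → r7=4-1=3
CMP r7, #3  (cmp 3,3)
BGT L2: not taken
ADD r3, r3, r2 → r3=3+4=7
halt.
Total executed instructions: 25.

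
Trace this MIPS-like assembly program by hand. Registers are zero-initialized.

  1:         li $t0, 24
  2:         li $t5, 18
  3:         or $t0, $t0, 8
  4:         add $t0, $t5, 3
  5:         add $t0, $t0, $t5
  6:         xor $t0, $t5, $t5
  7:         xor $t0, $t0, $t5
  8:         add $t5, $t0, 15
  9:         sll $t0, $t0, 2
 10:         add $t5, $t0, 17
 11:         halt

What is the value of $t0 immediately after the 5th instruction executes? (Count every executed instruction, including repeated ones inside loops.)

39

after li $t0, 24: $t0=24
after li $t5, 18: $t5=18
after or $t0, $t0, 8: $t0=24|8=24
after add $t0, $t5, 3: $t0=18+3=21
after add $t0, $t0, $t5: $t0=21+18=39
After step 5: $t0 = 39.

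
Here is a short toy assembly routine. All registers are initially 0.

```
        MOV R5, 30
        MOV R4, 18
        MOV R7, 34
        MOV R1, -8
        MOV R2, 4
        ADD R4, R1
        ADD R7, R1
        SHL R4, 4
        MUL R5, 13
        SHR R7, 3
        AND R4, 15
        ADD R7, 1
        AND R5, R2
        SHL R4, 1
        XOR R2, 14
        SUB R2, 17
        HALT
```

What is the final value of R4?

MOV R5, 30 → R5=30
MOV R4, 18 → R4=18
MOV R7, 34 → R7=34
MOV R1, -8 → R1=-8
MOV R2, 4 → R2=4
ADD R4, R1 → R4=18+(-8)=10
ADD R7, R1 → R7=34+(-8)=26
SHL R4, 4 → R4=10<<4=160
MUL R5, 13 → R5=30*13=390
SHR R7, 3 → R7=26>>3=3
AND R4, 15 → R4=160&15=0
ADD R7, 1 → R7=3+1=4
AND R5, R2 → R5=390&4=4
SHL R4, 1 → R4=0<<1=0
XOR R2, 14 → R2=4^14=10
SUB R2, 17 → R2=10-17=-7
halt.

0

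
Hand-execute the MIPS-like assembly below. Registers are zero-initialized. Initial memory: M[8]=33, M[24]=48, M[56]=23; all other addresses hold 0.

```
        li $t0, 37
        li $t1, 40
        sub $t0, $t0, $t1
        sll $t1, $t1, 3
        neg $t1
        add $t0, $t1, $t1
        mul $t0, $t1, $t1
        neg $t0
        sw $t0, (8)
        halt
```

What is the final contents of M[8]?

-102400

$t0=37
$t1=40
$t0=37-40=-3
$t1=40<<3=320
$t1=-(320)=-320
$t0=(-320)+(-320)=-640
$t0=(-320)*(-320)=102400
$t0=-(102400)=-102400
sw $t0, (8) → M[8]=-102400
halt.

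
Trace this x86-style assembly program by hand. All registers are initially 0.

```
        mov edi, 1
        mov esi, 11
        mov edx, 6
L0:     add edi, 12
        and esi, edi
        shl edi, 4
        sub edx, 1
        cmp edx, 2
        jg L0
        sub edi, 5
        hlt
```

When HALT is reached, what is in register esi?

8

mov edi, 1 → edi=1
mov esi, 11 → esi=11
mov edx, 6 → edx=6
add edi, 12 → edi=1+12=13
and esi, edi → esi=11&13=9
shl edi, 4 → edi=13<<4=208
sub edx, 1 → edx=6-1=5
cmp edx, 2  (cmp 5,2)
jg L0: taken
add edi, 12 → edi=208+12=220
and esi, edi → esi=9&220=8
shl edi, 4 → edi=220<<4=3520
sub edx, 1 → edx=5-1=4
cmp edx, 2  (cmp 4,2)
jg L0: taken
add edi, 12 → edi=3520+12=3532
and esi, edi → esi=8&3532=8
shl edi, 4 → edi=3532<<4=56512
sub edx, 1 → edx=4-1=3
cmp edx, 2  (cmp 3,2)
jg L0: taken
add edi, 12 → edi=56512+12=56524
and esi, edi → esi=8&56524=8
shl edi, 4 → edi=56524<<4=904384
sub edx, 1 → edx=3-1=2
cmp edx, 2  (cmp 2,2)
jg L0: not taken
sub edi, 5 → edi=904384-5=904379
halt.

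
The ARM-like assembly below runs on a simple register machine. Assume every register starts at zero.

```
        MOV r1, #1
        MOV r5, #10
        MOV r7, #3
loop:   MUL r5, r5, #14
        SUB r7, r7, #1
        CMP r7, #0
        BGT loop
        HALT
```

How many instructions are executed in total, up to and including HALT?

16

MOV r1, #1 → r1=1
MOV r5, #10 → r5=10
MOV r7, #3 → r7=3
MUL r5, r5, #14 → r5=10*14=140
SUB r7, r7, #1 → r7=3-1=2
CMP r7, #0  (cmp 2,0)
BGT loop: taken
MUL r5, r5, #14 → r5=140*14=1960
SUB r7, r7, #1 → r7=2-1=1
CMP r7, #0  (cmp 1,0)
BGT loop: taken
MUL r5, r5, #14 → r5=1960*14=27440
SUB r7, r7, #1 → r7=1-1=0
CMP r7, #0  (cmp 0,0)
BGT loop: not taken
halt.
Total executed instructions: 16.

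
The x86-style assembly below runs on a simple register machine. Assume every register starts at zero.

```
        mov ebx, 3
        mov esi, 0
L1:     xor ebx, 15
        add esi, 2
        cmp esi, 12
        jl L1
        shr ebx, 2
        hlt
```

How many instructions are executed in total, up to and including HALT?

28

mov ebx, 3 → ebx=3
mov esi, 0 → esi=0
xor ebx, 15 → ebx=3^15=12
add esi, 2 → esi=0+2=2
cmp esi, 12  (cmp 2,12)
jl L1: taken
xor ebx, 15 → ebx=12^15=3
add esi, 2 → esi=2+2=4
cmp esi, 12  (cmp 4,12)
jl L1: taken
xor ebx, 15 → ebx=3^15=12
add esi, 2 → esi=4+2=6
cmp esi, 12  (cmp 6,12)
jl L1: taken
xor ebx, 15 → ebx=12^15=3
add esi, 2 → esi=6+2=8
cmp esi, 12  (cmp 8,12)
jl L1: taken
xor ebx, 15 → ebx=3^15=12
add esi, 2 → esi=8+2=10
cmp esi, 12  (cmp 10,12)
jl L1: taken
xor ebx, 15 → ebx=12^15=3
add esi, 2 → esi=10+2=12
cmp esi, 12  (cmp 12,12)
jl L1: not taken
shr ebx, 2 → ebx=3>>2=0
halt.
Total executed instructions: 28.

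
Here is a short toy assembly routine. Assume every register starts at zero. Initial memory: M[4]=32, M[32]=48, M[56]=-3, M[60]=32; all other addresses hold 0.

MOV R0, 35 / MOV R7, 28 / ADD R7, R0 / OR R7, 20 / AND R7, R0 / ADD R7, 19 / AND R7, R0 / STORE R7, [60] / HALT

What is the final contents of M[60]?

34

R0=35
R7=28
R7=28+35=63
R7=63|20=63
R7=63&35=35
R7=35+19=54
R7=54&35=34
STORE R7, [60] → M[60]=34
halt.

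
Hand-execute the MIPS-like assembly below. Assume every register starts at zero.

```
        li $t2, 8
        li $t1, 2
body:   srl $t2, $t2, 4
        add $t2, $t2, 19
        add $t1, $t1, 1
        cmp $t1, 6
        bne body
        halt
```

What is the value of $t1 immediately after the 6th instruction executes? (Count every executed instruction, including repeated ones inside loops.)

after li $t2, 8: $t2=8
after li $t1, 2: $t1=2
after srl $t2, $t2, 4: $t2=8>>4=0
after add $t2, $t2, 19: $t2=0+19=19
after add $t1, $t1, 1: $t1=2+1=3
cmp $t1, 6  (cmp 3,6)
After step 6: $t1 = 3.

3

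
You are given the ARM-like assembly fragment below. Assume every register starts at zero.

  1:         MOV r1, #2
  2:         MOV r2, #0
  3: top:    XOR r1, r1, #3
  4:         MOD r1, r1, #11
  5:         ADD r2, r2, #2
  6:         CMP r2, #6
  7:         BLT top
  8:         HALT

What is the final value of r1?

1

after MOV r1, #2: r1=2
after MOV r2, #0: r2=0
after XOR r1, r1, #3: r1=2^3=1
after MOD r1, r1, #11: r1=1%11=1
after ADD r2, r2, #2: r2=0+2=2
CMP r2, #6  (cmp 2,6)
BLT top: taken
after XOR r1, r1, #3: r1=1^3=2
after MOD r1, r1, #11: r1=2%11=2
after ADD r2, r2, #2: r2=2+2=4
CMP r2, #6  (cmp 4,6)
BLT top: taken
after XOR r1, r1, #3: r1=2^3=1
after MOD r1, r1, #11: r1=1%11=1
after ADD r2, r2, #2: r2=4+2=6
CMP r2, #6  (cmp 6,6)
BLT top: not taken
halt.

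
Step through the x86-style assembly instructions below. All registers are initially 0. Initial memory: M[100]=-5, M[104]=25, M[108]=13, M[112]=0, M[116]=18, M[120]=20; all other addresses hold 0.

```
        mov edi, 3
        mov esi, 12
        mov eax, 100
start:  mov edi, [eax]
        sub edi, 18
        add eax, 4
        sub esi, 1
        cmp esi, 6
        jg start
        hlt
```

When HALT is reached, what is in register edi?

2

mov edi, 3 → edi=3
mov esi, 12 → esi=12
mov eax, 100 → eax=100
mov edi, [eax] → edi=M[100]=-5
sub edi, 18 → edi=(-5)-18=-23
add eax, 4 → eax=100+4=104
sub esi, 1 → esi=12-1=11
cmp esi, 6  (cmp 11,6)
jg start: taken
mov edi, [eax] → edi=M[104]=25
sub edi, 18 → edi=25-18=7
add eax, 4 → eax=104+4=108
sub esi, 1 → esi=11-1=10
cmp esi, 6  (cmp 10,6)
jg start: taken
mov edi, [eax] → edi=M[108]=13
sub edi, 18 → edi=13-18=-5
add eax, 4 → eax=108+4=112
sub esi, 1 → esi=10-1=9
cmp esi, 6  (cmp 9,6)
jg start: taken
mov edi, [eax] → edi=M[112]=0
sub edi, 18 → edi=0-18=-18
add eax, 4 → eax=112+4=116
sub esi, 1 → esi=9-1=8
cmp esi, 6  (cmp 8,6)
jg start: taken
mov edi, [eax] → edi=M[116]=18
sub edi, 18 → edi=18-18=0
add eax, 4 → eax=116+4=120
sub esi, 1 → esi=8-1=7
cmp esi, 6  (cmp 7,6)
jg start: taken
mov edi, [eax] → edi=M[120]=20
sub edi, 18 → edi=20-18=2
add eax, 4 → eax=120+4=124
sub esi, 1 → esi=7-1=6
cmp esi, 6  (cmp 6,6)
jg start: not taken
halt.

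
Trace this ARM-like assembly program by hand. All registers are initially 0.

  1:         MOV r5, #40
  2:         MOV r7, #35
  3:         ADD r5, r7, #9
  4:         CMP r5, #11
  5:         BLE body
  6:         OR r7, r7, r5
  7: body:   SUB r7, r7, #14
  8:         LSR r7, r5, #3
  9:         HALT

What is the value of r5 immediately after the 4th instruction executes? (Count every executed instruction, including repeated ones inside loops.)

after MOV r5, #40: r5=40
after MOV r7, #35: r7=35
after ADD r5, r7, #9: r5=35+9=44
CMP r5, #11  (cmp 44,11)
After step 4: r5 = 44.

44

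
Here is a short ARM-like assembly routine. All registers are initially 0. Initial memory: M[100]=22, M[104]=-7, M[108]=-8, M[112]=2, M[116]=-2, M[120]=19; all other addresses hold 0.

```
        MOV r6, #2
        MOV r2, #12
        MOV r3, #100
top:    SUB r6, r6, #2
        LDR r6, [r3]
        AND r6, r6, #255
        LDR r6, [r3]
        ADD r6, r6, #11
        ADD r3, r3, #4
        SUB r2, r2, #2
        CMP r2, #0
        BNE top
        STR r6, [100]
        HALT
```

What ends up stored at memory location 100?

after MOV r6, #2: r6=2
after MOV r2, #12: r2=12
after MOV r3, #100: r3=100
after SUB r6, r6, #2: r6=2-2=0
after LDR r6, [r3]: r6=M[100]=22
after AND r6, r6, #255: r6=22&255=22
after LDR r6, [r3]: r6=M[100]=22
after ADD r6, r6, #11: r6=22+11=33
after ADD r3, r3, #4: r3=100+4=104
after SUB r2, r2, #2: r2=12-2=10
CMP r2, #0  (cmp 10,0)
BNE top: taken
after SUB r6, r6, #2: r6=33-2=31
after LDR r6, [r3]: r6=M[104]=-7
after AND r6, r6, #255: r6=(-7)&255=249
after LDR r6, [r3]: r6=M[104]=-7
after ADD r6, r6, #11: r6=(-7)+11=4
after ADD r3, r3, #4: r3=104+4=108
after SUB r2, r2, #2: r2=10-2=8
CMP r2, #0  (cmp 8,0)
BNE top: taken
after SUB r6, r6, #2: r6=4-2=2
after LDR r6, [r3]: r6=M[108]=-8
after AND r6, r6, #255: r6=(-8)&255=248
after LDR r6, [r3]: r6=M[108]=-8
after ADD r6, r6, #11: r6=(-8)+11=3
after ADD r3, r3, #4: r3=108+4=112
after SUB r2, r2, #2: r2=8-2=6
CMP r2, #0  (cmp 6,0)
BNE top: taken
after SUB r6, r6, #2: r6=3-2=1
after LDR r6, [r3]: r6=M[112]=2
after AND r6, r6, #255: r6=2&255=2
after LDR r6, [r3]: r6=M[112]=2
after ADD r6, r6, #11: r6=2+11=13
after ADD r3, r3, #4: r3=112+4=116
after SUB r2, r2, #2: r2=6-2=4
CMP r2, #0  (cmp 4,0)
BNE top: taken
after SUB r6, r6, #2: r6=13-2=11
after LDR r6, [r3]: r6=M[116]=-2
after AND r6, r6, #255: r6=(-2)&255=254
after LDR r6, [r3]: r6=M[116]=-2
after ADD r6, r6, #11: r6=(-2)+11=9
after ADD r3, r3, #4: r3=116+4=120
after SUB r2, r2, #2: r2=4-2=2
CMP r2, #0  (cmp 2,0)
BNE top: taken
after SUB r6, r6, #2: r6=9-2=7
after LDR r6, [r3]: r6=M[120]=19
after AND r6, r6, #255: r6=19&255=19
after LDR r6, [r3]: r6=M[120]=19
after ADD r6, r6, #11: r6=19+11=30
after ADD r3, r3, #4: r3=120+4=124
after SUB r2, r2, #2: r2=2-2=0
CMP r2, #0  (cmp 0,0)
BNE top: not taken
STR r6, [100] → M[100]=30
halt.

30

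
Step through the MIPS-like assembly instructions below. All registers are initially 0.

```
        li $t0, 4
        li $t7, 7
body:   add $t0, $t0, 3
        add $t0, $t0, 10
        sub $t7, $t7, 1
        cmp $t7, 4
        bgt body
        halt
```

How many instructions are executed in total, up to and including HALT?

18

li $t0, 4 → $t0=4
li $t7, 7 → $t7=7
add $t0, $t0, 3 → $t0=4+3=7
add $t0, $t0, 10 → $t0=7+10=17
sub $t7, $t7, 1 → $t7=7-1=6
cmp $t7, 4  (cmp 6,4)
bgt body: taken
add $t0, $t0, 3 → $t0=17+3=20
add $t0, $t0, 10 → $t0=20+10=30
sub $t7, $t7, 1 → $t7=6-1=5
cmp $t7, 4  (cmp 5,4)
bgt body: taken
add $t0, $t0, 3 → $t0=30+3=33
add $t0, $t0, 10 → $t0=33+10=43
sub $t7, $t7, 1 → $t7=5-1=4
cmp $t7, 4  (cmp 4,4)
bgt body: not taken
halt.
Total executed instructions: 18.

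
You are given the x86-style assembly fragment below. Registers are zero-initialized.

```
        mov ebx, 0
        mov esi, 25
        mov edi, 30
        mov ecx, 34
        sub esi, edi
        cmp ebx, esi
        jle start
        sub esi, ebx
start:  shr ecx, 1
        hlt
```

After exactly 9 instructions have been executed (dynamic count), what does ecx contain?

17

mov ebx, 0 → ebx=0
mov esi, 25 → esi=25
mov edi, 30 → edi=30
mov ecx, 34 → ecx=34
sub esi, edi → esi=25-30=-5
cmp ebx, esi  (cmp 0,-5)
jle start: not taken
sub esi, ebx → esi=(-5)-0=-5
shr ecx, 1 → ecx=34>>1=17
After step 9: ecx = 17.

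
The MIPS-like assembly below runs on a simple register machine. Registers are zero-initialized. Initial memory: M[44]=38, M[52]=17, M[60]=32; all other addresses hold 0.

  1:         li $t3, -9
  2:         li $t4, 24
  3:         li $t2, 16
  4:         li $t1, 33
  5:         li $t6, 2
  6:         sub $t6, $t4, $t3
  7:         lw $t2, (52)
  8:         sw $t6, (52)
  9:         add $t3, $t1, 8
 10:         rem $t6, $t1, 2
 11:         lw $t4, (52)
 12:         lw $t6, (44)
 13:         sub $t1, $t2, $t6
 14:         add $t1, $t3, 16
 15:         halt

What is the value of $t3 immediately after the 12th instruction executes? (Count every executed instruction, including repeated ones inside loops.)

$t3=-9
$t4=24
$t2=16
$t1=33
$t6=2
$t6=24-(-9)=33
$t2=M[52]=17
sw $t6, (52) → M[52]=33
$t3=33+8=41
$t6=33%2=1
$t4=M[52]=33
$t6=M[44]=38
After step 12: $t3 = 41.

41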